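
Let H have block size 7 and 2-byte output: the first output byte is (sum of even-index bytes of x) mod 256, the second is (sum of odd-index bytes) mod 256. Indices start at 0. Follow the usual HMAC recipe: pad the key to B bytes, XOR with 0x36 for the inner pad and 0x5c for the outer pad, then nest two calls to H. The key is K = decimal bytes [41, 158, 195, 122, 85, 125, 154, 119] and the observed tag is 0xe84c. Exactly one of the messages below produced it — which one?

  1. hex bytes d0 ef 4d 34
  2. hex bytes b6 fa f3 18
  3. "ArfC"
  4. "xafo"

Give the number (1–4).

3

Key decimal bytes [41, 158, 195, 122, 85, 125, 154, 119] = 29 9e c3 7a 55 7d 9a 77 is 8 bytes > B = 7, so hash it first: H(key) = db 0c, then zero-pad to 7 bytes: K' = db 0c 00 00 00 00 00.
K' ⊕ ipad = ed 3a 36 36 36 36 36; K' ⊕ opad = 87 50 5c 5c 5c 5c 5c.
m1: inner = H(ed 3a 36 36 36 36 36 d0 ef 4d 34) = b2 c3; tag = H(87 50 5c 5c 5c 5c 5c b2 c3) = 5eba
m2: inner = H(ed 3a 36 36 36 36 36 b6 fa f3 18) = a1 4f; tag = H(87 50 5c 5c 5c 5c 5c a1 4f) = eaa9
m3: inner = H(ed 3a 36 36 36 36 36 41 72 66 43) = 44 4d; tag = H(87 50 5c 5c 5c 5c 5c 44 4d) = e84c ← matches
m4: inner = H(ed 3a 36 36 36 36 36 78 61 66 6f) = 5f 84; tag = H(87 50 5c 5c 5c 5c 5c 5f 84) = 1f67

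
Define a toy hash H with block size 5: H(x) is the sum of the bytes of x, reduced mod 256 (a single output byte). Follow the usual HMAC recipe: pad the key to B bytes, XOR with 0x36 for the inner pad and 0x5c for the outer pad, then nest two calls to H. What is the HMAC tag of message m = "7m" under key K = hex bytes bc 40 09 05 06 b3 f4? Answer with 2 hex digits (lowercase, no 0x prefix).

Key hex bytes bc 40 09 05 06 b3 f4 is 7 bytes > B = 5, so hash it first: H(key) = b7, then zero-pad to 5 bytes: K' = b7 00 00 00 00.
K' ⊕ ipad = 81 36 36 36 36.  K' ⊕ opad = eb 5c 5c 5c 5c.
Inner input = (K'⊕ipad) ∥ m = 81 36 36 36 36 ∥ 37 6d.
Inner hash: sum = 129+54+54+54+54+55+109 = 509; mod 256 = 253 → fd.
Outer input = (K'⊕opad) ∥ inner = eb 5c 5c 5c 5c ∥ fd.
Outer hash (tag): sum = 235+92+92+92+92+253 = 856; mod 256 = 88 → 58.

58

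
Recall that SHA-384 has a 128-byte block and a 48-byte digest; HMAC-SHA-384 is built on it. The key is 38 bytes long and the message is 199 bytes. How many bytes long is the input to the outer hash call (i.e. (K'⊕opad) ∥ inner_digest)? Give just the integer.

Key is 38 ≤ 128 bytes, zero-padded: |K'| = 128.
Outer input = (K'⊕opad) ∥ H(inner) → 128 + 48 = 176 bytes.

176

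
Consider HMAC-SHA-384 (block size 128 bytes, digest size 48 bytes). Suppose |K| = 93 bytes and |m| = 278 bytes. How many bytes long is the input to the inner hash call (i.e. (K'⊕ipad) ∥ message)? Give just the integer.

406

Key is 93 ≤ 128 bytes, zero-padded: |K'| = 128.
Inner input = (K'⊕ipad) ∥ m → 128 + 278 = 406 bytes.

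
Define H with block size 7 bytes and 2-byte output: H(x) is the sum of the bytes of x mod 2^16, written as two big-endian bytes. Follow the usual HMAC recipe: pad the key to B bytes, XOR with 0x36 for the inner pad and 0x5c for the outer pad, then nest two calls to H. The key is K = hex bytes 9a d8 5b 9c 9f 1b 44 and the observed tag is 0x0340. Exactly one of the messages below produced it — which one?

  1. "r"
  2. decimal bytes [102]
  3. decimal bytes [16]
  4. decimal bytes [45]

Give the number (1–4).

Key hex bytes 9a d8 5b 9c 9f 1b 44 is exactly B = 7 bytes: K' = 9a d8 5b 9c 9f 1b 44.
K' ⊕ ipad = ac ee 6d aa a9 2d 72; K' ⊕ opad = c6 84 07 c0 c3 47 18.
m1: inner = H(ac ee 6d aa a9 2d 72 72) = 04 6b; tag = H(c6 84 07 c0 c3 47 18 04 6b) = 03a2
m2: inner = H(ac ee 6d aa a9 2d 72 66) = 04 5f; tag = H(c6 84 07 c0 c3 47 18 04 5f) = 0396
m3: inner = H(ac ee 6d aa a9 2d 72 10) = 04 09; tag = H(c6 84 07 c0 c3 47 18 04 09) = 0340 ← matches
m4: inner = H(ac ee 6d aa a9 2d 72 2d) = 04 26; tag = H(c6 84 07 c0 c3 47 18 04 26) = 035d

3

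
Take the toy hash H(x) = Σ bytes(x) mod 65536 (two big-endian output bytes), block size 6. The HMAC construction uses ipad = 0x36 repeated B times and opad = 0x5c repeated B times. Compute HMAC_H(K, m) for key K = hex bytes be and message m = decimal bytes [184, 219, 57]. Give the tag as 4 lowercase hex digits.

0313

Key hex bytes be is 1 byte ≤ B = 6; zero-pad to 6 bytes: K' = be 00 00 00 00 00.
K' ⊕ ipad = 88 36 36 36 36 36.  K' ⊕ opad = e2 5c 5c 5c 5c 5c.
Inner input = (K'⊕ipad) ∥ m = 88 36 36 36 36 36 ∥ b8 db 39.
Inner hash: sum = 136+54+54+54+54+54+184+219+57 = 866 → 03 62.
Outer input = (K'⊕opad) ∥ inner = e2 5c 5c 5c 5c 5c ∥ 03 62.
Outer hash (tag): sum = 226+92+92+92+92+92+3+98 = 787 → 03 13.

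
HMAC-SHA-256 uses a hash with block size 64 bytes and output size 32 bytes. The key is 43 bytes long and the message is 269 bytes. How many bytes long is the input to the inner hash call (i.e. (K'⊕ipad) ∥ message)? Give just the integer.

Key is 43 ≤ 64 bytes, zero-padded: |K'| = 64.
Inner input = (K'⊕ipad) ∥ m → 64 + 269 = 333 bytes.

333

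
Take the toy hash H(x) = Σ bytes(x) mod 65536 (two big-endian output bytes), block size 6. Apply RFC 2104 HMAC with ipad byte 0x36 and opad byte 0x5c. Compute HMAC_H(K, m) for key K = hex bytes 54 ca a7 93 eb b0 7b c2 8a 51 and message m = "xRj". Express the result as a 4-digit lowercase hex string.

Key hex bytes 54 ca a7 93 eb b0 7b c2 8a 51 is 10 bytes > B = 6, so hash it first: H(key) = 06 0b, then zero-pad to 6 bytes: K' = 06 0b 00 00 00 00.
K' ⊕ ipad = 30 3d 36 36 36 36.  K' ⊕ opad = 5a 57 5c 5c 5c 5c.
Inner input = (K'⊕ipad) ∥ m = 30 3d 36 36 36 36 ∥ 78 52 6a.
Inner hash: sum = 48+61+54+54+54+54+120+82+106 = 633 → 02 79.
Outer input = (K'⊕opad) ∥ inner = 5a 57 5c 5c 5c 5c ∥ 02 79.
Outer hash (tag): sum = 90+87+92+92+92+92+2+121 = 668 → 02 9c.

029c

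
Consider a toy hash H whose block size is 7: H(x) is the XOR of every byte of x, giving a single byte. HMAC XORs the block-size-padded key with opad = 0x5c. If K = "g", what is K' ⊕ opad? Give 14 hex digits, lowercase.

3b5c5c5c5c5c5c

Key "g" = 67 is 1 byte ≤ B = 7; zero-pad to 7 bytes: K' = 67 00 00 00 00 00 00.
XOR each byte with 0x5c: 67⊕5c=3b, 00⊕5c=5c, 00⊕5c=5c, 00⊕5c=5c, 00⊕5c=5c, 00⊕5c=5c, 00⊕5c=5c.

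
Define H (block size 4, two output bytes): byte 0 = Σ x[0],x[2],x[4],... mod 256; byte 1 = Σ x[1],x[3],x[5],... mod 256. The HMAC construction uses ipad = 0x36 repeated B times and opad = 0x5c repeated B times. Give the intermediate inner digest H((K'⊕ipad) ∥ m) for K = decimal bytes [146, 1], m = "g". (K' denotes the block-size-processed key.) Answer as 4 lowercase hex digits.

Key decimal bytes [146, 1] = 92 01 is 2 bytes ≤ B = 4; zero-pad to 4 bytes: K' = 92 01 00 00.
K' ⊕ ipad = a4 37 36 36.
Inner input = a4 37 36 36 ∥ 67.
Inner hash: even-index sum = 321 mod 256 = 65; odd-index sum = 109 mod 256 = 109 → 41 6d.

416d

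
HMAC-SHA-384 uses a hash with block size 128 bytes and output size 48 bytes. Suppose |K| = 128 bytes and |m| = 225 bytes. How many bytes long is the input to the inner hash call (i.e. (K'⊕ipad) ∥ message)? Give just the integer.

353

Key is 128 ≤ 128 bytes, zero-padded: |K'| = 128.
Inner input = (K'⊕ipad) ∥ m → 128 + 225 = 353 bytes.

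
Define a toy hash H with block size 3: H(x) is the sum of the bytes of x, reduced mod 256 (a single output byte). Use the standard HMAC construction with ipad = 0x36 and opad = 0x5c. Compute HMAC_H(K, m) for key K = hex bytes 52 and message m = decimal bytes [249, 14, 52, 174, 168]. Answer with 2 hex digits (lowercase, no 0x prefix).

27

Key hex bytes 52 is 1 byte ≤ B = 3; zero-pad to 3 bytes: K' = 52 00 00.
K' ⊕ ipad = 64 36 36.  K' ⊕ opad = 0e 5c 5c.
Inner input = (K'⊕ipad) ∥ m = 64 36 36 ∥ f9 0e 34 ae a8.
Inner hash: sum = 100+54+54+249+14+52+174+168 = 865; mod 256 = 97 → 61.
Outer input = (K'⊕opad) ∥ inner = 0e 5c 5c ∥ 61.
Outer hash (tag): sum = 14+92+92+97 = 295; mod 256 = 39 → 27.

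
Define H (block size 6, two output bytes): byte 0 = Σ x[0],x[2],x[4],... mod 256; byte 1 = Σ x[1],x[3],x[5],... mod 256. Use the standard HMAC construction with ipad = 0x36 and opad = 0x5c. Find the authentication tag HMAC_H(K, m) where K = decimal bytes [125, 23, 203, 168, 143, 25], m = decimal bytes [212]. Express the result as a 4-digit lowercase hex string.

Key decimal bytes [125, 23, 203, 168, 143, 25] = 7d 17 cb a8 8f 19 is exactly B = 6 bytes: K' = 7d 17 cb a8 8f 19.
K' ⊕ ipad = 4b 21 fd 9e b9 2f.  K' ⊕ opad = 21 4b 97 f4 d3 45.
Inner input = (K'⊕ipad) ∥ m = 4b 21 fd 9e b9 2f ∥ d4.
Inner hash: even-index sum = 725 mod 256 = 213; odd-index sum = 238 mod 256 = 238 → d5 ee.
Outer input = (K'⊕opad) ∥ inner = 21 4b 97 f4 d3 45 ∥ d5 ee.
Outer hash (tag): even-index sum = 608 mod 256 = 96; odd-index sum = 626 mod 256 = 114 → 60 72.

6072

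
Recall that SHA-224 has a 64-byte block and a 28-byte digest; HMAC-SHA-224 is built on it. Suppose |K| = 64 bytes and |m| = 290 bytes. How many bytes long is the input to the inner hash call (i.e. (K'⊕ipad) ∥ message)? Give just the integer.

Key is 64 ≤ 64 bytes, zero-padded: |K'| = 64.
Inner input = (K'⊕ipad) ∥ m → 64 + 290 = 354 bytes.

354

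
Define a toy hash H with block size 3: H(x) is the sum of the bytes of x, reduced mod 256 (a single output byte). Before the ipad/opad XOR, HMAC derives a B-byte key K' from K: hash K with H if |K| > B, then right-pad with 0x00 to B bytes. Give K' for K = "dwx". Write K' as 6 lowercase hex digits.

Key "dwx" = 64 77 78 is exactly B = 3 bytes: K' = 64 77 78.

647778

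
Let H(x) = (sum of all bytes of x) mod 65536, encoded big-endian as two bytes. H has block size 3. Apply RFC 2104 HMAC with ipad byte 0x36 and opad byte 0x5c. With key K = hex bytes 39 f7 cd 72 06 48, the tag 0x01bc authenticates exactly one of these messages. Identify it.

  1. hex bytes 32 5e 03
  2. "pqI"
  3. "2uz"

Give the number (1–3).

2

Key hex bytes 39 f7 cd 72 06 48 is 6 bytes > B = 3, so hash it first: H(key) = 02 bd, then zero-pad to 3 bytes: K' = 02 bd 00.
K' ⊕ ipad = 34 8b 36; K' ⊕ opad = 5e e1 5c.
m1: inner = H(34 8b 36 32 5e 03) = 01 88; tag = H(5e e1 5c 01 88) = 0224
m2: inner = H(34 8b 36 70 71 49) = 02 1f; tag = H(5e e1 5c 02 1f) = 01bc ← matches
m3: inner = H(34 8b 36 32 75 7a) = 02 16; tag = H(5e e1 5c 02 16) = 01b3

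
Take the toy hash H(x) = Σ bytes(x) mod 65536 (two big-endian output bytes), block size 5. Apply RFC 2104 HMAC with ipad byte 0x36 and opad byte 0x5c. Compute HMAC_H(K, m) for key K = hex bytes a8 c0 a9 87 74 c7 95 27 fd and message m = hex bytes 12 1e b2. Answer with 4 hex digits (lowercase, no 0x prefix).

02b0

Key hex bytes a8 c0 a9 87 74 c7 95 27 fd is 9 bytes > B = 5, so hash it first: H(key) = 05 8c, then zero-pad to 5 bytes: K' = 05 8c 00 00 00.
K' ⊕ ipad = 33 ba 36 36 36.  K' ⊕ opad = 59 d0 5c 5c 5c.
Inner input = (K'⊕ipad) ∥ m = 33 ba 36 36 36 ∥ 12 1e b2.
Inner hash: sum = 51+186+54+54+54+18+30+178 = 625 → 02 71.
Outer input = (K'⊕opad) ∥ inner = 59 d0 5c 5c 5c ∥ 02 71.
Outer hash (tag): sum = 89+208+92+92+92+2+113 = 688 → 02 b0.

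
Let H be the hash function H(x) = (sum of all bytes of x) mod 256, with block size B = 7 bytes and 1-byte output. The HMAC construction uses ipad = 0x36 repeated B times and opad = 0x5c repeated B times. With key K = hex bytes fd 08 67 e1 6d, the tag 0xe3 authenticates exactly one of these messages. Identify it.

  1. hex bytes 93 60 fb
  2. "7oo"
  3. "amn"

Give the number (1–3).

2

Key hex bytes fd 08 67 e1 6d is 5 bytes ≤ B = 7; zero-pad to 7 bytes: K' = fd 08 67 e1 6d 00 00.
K' ⊕ ipad = cb 3e 51 d7 5b 36 36; K' ⊕ opad = a1 54 3b bd 31 5c 5c.
m1: inner = H(cb 3e 51 d7 5b 36 36 93 60 fb) = e6; tag = H(a1 54 3b bd 31 5c 5c e6) = bc
m2: inner = H(cb 3e 51 d7 5b 36 36 37 6f 6f) = 0d; tag = H(a1 54 3b bd 31 5c 5c 0d) = e3 ← matches
m3: inner = H(cb 3e 51 d7 5b 36 36 61 6d 6e) = 34; tag = H(a1 54 3b bd 31 5c 5c 34) = 0a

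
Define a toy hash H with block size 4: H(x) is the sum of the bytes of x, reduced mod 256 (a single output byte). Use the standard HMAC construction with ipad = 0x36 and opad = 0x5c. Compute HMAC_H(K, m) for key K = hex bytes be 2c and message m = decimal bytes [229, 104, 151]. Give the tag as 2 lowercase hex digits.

Key hex bytes be 2c is 2 bytes ≤ B = 4; zero-pad to 4 bytes: K' = be 2c 00 00.
K' ⊕ ipad = 88 1a 36 36.  K' ⊕ opad = e2 70 5c 5c.
Inner input = (K'⊕ipad) ∥ m = 88 1a 36 36 ∥ e5 68 97.
Inner hash: sum = 136+26+54+54+229+104+151 = 754; mod 256 = 242 → f2.
Outer input = (K'⊕opad) ∥ inner = e2 70 5c 5c ∥ f2.
Outer hash (tag): sum = 226+112+92+92+242 = 764; mod 256 = 252 → fc.

fc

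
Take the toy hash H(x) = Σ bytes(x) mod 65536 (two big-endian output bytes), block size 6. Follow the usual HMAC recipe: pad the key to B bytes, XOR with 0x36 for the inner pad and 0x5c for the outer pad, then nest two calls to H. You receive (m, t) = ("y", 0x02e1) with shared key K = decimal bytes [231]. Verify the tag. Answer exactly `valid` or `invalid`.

valid

Key decimal bytes [231] = e7 is 1 byte ≤ B = 6; zero-pad to 6 bytes: K' = e7 00 00 00 00 00.
K' ⊕ ipad = d1 36 36 36 36 36; K' ⊕ opad = bb 5c 5c 5c 5c 5c.
Inner hash: sum = 209+54+54+54+54+54+121 = 600 → 02 58.
Outer hash (recomputed tag): sum = 187+92+92+92+92+92+2+88 = 737 → 02 e1.
Recomputed tag = 02e1; claimed = 02e1 → match.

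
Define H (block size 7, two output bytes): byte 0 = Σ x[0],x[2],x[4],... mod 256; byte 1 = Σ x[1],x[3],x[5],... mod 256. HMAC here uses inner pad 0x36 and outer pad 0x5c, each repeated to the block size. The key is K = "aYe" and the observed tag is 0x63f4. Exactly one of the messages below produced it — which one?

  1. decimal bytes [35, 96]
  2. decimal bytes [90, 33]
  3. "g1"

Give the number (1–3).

2

Key "aYe" = 61 59 65 is 3 bytes ≤ B = 7; zero-pad to 7 bytes: K' = 61 59 65 00 00 00 00.
K' ⊕ ipad = 57 6f 53 36 36 36 36; K' ⊕ opad = 3d 05 39 5c 5c 5c 5c.
m1: inner = H(57 6f 53 36 36 36 36 23 60) = 76 fe; tag = H(3d 05 39 5c 5c 5c 5c 76 fe) = 2c33
m2: inner = H(57 6f 53 36 36 36 36 5a 21) = 37 35; tag = H(3d 05 39 5c 5c 5c 5c 37 35) = 63f4 ← matches
m3: inner = H(57 6f 53 36 36 36 36 67 31) = 47 42; tag = H(3d 05 39 5c 5c 5c 5c 47 42) = 7004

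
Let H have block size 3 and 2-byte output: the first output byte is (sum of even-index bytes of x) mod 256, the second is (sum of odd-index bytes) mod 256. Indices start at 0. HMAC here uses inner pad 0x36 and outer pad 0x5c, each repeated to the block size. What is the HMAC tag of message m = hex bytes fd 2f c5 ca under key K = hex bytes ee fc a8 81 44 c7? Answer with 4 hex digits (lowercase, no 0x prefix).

1633

Key hex bytes ee fc a8 81 44 c7 is 6 bytes > B = 3, so hash it first: H(key) = da 44, then zero-pad to 3 bytes: K' = da 44 00.
K' ⊕ ipad = ec 72 36.  K' ⊕ opad = 86 18 5c.
Inner input = (K'⊕ipad) ∥ m = ec 72 36 ∥ fd 2f c5 ca.
Inner hash: even-index sum = 539 mod 256 = 27; odd-index sum = 564 mod 256 = 52 → 1b 34.
Outer input = (K'⊕opad) ∥ inner = 86 18 5c ∥ 1b 34.
Outer hash (tag): even-index sum = 278 mod 256 = 22; odd-index sum = 51 mod 256 = 51 → 16 33.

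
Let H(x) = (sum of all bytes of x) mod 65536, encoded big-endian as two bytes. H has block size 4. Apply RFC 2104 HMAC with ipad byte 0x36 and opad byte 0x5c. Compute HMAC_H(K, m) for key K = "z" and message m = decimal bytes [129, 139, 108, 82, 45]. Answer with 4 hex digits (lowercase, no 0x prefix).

0221

Key "z" = 7a is 1 byte ≤ B = 4; zero-pad to 4 bytes: K' = 7a 00 00 00.
K' ⊕ ipad = 4c 36 36 36.  K' ⊕ opad = 26 5c 5c 5c.
Inner input = (K'⊕ipad) ∥ m = 4c 36 36 36 ∥ 81 8b 6c 52 2d.
Inner hash: sum = 76+54+54+54+129+139+108+82+45 = 741 → 02 e5.
Outer input = (K'⊕opad) ∥ inner = 26 5c 5c 5c ∥ 02 e5.
Outer hash (tag): sum = 38+92+92+92+2+229 = 545 → 02 21.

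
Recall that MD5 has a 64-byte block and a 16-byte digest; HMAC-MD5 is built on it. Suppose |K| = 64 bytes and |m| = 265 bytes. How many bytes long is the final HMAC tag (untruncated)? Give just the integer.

The tag is one MD5 digest: 16 bytes.

16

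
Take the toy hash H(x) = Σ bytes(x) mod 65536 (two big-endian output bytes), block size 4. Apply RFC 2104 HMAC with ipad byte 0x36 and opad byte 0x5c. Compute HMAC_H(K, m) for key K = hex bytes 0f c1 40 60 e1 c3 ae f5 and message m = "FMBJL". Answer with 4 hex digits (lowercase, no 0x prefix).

0287

Key hex bytes 0f c1 40 60 e1 c3 ae f5 is 8 bytes > B = 4, so hash it first: H(key) = 04 b7, then zero-pad to 4 bytes: K' = 04 b7 00 00.
K' ⊕ ipad = 32 81 36 36.  K' ⊕ opad = 58 eb 5c 5c.
Inner input = (K'⊕ipad) ∥ m = 32 81 36 36 ∥ 46 4d 42 4a 4c.
Inner hash: sum = 50+129+54+54+70+77+66+74+76 = 650 → 02 8a.
Outer input = (K'⊕opad) ∥ inner = 58 eb 5c 5c ∥ 02 8a.
Outer hash (tag): sum = 88+235+92+92+2+138 = 647 → 02 87.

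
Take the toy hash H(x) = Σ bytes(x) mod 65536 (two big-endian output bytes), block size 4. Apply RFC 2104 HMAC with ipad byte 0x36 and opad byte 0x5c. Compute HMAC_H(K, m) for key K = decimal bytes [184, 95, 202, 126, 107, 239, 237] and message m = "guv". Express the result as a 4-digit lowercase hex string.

Key decimal bytes [184, 95, 202, 126, 107, 239, 237] = b8 5f ca 7e 6b ef ed is 7 bytes > B = 4, so hash it first: H(key) = 04 a6, then zero-pad to 4 bytes: K' = 04 a6 00 00.
K' ⊕ ipad = 32 90 36 36.  K' ⊕ opad = 58 fa 5c 5c.
Inner input = (K'⊕ipad) ∥ m = 32 90 36 36 ∥ 67 75 76.
Inner hash: sum = 50+144+54+54+103+117+118 = 640 → 02 80.
Outer input = (K'⊕opad) ∥ inner = 58 fa 5c 5c ∥ 02 80.
Outer hash (tag): sum = 88+250+92+92+2+128 = 652 → 02 8c.

028c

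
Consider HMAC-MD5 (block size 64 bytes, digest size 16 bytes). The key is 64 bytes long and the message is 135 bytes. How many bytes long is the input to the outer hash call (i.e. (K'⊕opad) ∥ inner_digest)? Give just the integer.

80

Key is 64 ≤ 64 bytes, zero-padded: |K'| = 64.
Outer input = (K'⊕opad) ∥ H(inner) → 64 + 16 = 80 bytes.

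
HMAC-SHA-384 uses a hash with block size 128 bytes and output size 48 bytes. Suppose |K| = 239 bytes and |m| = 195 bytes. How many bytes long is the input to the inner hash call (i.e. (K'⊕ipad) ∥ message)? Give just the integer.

Key is 239 > 128 bytes, so it is hashed to 48 bytes then zero-padded to 128: |K'| = 128.
Inner input = (K'⊕ipad) ∥ m → 128 + 195 = 323 bytes.

323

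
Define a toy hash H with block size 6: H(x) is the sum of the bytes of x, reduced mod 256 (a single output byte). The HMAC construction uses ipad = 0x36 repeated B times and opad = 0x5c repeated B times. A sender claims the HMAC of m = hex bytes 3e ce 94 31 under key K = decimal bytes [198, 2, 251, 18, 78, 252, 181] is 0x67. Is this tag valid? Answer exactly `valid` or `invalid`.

invalid

Key decimal bytes [198, 2, 251, 18, 78, 252, 181] = c6 02 fb 12 4e fc b5 is 7 bytes > B = 6, so hash it first: H(key) = d4, then zero-pad to 6 bytes: K' = d4 00 00 00 00 00.
K' ⊕ ipad = e2 36 36 36 36 36; K' ⊕ opad = 88 5c 5c 5c 5c 5c.
Inner hash: sum = 226+54+54+54+54+54+62+206+148+49 = 961; mod 256 = 193 → c1.
Outer hash (recomputed tag): sum = 136+92+92+92+92+92+193 = 789; mod 256 = 21 → 15.
Recomputed tag = 15; claimed = 67 → mismatch.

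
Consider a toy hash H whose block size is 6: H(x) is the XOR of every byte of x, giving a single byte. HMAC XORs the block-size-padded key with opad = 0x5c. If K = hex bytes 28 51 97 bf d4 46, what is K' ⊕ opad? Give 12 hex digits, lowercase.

Key hex bytes 28 51 97 bf d4 46 is exactly B = 6 bytes: K' = 28 51 97 bf d4 46.
XOR each byte with 0x5c: 28⊕5c=74, 51⊕5c=0d, 97⊕5c=cb, bf⊕5c=e3, d4⊕5c=88, 46⊕5c=1a.

740dcbe3881a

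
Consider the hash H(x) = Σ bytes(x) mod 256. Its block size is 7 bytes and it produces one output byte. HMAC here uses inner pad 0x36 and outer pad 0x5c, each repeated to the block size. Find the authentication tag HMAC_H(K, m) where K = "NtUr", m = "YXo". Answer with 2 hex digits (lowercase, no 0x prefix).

a8

Key "NtUr" = 4e 74 55 72 is 4 bytes ≤ B = 7; zero-pad to 7 bytes: K' = 4e 74 55 72 00 00 00.
K' ⊕ ipad = 78 42 63 44 36 36 36.  K' ⊕ opad = 12 28 09 2e 5c 5c 5c.
Inner input = (K'⊕ipad) ∥ m = 78 42 63 44 36 36 36 ∥ 59 58 6f.
Inner hash: sum = 120+66+99+68+54+54+54+89+88+111 = 803; mod 256 = 35 → 23.
Outer input = (K'⊕opad) ∥ inner = 12 28 09 2e 5c 5c 5c ∥ 23.
Outer hash (tag): sum = 18+40+9+46+92+92+92+35 = 424; mod 256 = 168 → a8.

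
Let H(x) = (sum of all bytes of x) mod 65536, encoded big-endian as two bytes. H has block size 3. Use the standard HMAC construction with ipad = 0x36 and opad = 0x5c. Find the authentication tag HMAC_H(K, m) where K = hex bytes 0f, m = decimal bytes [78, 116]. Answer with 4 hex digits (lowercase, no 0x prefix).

Key hex bytes 0f is 1 byte ≤ B = 3; zero-pad to 3 bytes: K' = 0f 00 00.
K' ⊕ ipad = 39 36 36.  K' ⊕ opad = 53 5c 5c.
Inner input = (K'⊕ipad) ∥ m = 39 36 36 ∥ 4e 74.
Inner hash: sum = 57+54+54+78+116 = 359 → 01 67.
Outer input = (K'⊕opad) ∥ inner = 53 5c 5c ∥ 01 67.
Outer hash (tag): sum = 83+92+92+1+103 = 371 → 01 73.

0173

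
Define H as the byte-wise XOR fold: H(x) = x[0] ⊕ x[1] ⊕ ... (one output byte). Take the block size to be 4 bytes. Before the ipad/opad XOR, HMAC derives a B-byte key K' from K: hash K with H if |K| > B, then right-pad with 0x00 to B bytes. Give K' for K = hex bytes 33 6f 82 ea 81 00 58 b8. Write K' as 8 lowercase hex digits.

55000000

|K| = 8 > B = 4, so first hash the key.
H(K): XOR 33⊕6f⊕82⊕ea⊕81⊕00⊕58⊕b8 = 55.
Zero-pad H(K) = 55 to 4 bytes: K' = 55 00 00 00.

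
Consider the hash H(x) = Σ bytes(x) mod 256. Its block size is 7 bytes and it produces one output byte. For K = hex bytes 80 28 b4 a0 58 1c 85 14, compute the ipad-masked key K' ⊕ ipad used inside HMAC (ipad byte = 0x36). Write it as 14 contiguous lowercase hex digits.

Key hex bytes 80 28 b4 a0 58 1c 85 14 is 8 bytes > B = 7, so hash it first: H(key) = 09, then zero-pad to 7 bytes: K' = 09 00 00 00 00 00 00.
XOR each byte with 0x36: 09⊕36=3f, 00⊕36=36, 00⊕36=36, 00⊕36=36, 00⊕36=36, 00⊕36=36, 00⊕36=36.

3f363636363636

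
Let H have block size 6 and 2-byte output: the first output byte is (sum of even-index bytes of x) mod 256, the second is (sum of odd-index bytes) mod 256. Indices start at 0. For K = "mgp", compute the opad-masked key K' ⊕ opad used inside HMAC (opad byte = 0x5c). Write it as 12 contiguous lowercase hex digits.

Key "mgp" = 6d 67 70 is 3 bytes ≤ B = 6; zero-pad to 6 bytes: K' = 6d 67 70 00 00 00.
XOR each byte with 0x5c: 6d⊕5c=31, 67⊕5c=3b, 70⊕5c=2c, 00⊕5c=5c, 00⊕5c=5c, 00⊕5c=5c.

313b2c5c5c5c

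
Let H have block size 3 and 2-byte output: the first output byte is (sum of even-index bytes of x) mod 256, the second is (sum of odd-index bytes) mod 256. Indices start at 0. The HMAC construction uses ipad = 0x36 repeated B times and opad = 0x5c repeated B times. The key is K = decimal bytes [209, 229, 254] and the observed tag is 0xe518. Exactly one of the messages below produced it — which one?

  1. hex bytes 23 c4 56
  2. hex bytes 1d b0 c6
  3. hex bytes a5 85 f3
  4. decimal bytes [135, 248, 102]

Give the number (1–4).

2

Key decimal bytes [209, 229, 254] = d1 e5 fe is exactly B = 3 bytes: K' = d1 e5 fe.
K' ⊕ ipad = e7 d3 c8; K' ⊕ opad = 8d b9 a2.
m1: inner = H(e7 d3 c8 23 c4 56) = 73 4c; tag = H(8d b9 a2 73 4c) = 7b2c
m2: inner = H(e7 d3 c8 1d b0 c6) = 5f b6; tag = H(8d b9 a2 5f b6) = e518 ← matches
m3: inner = H(e7 d3 c8 a5 85 f3) = 34 6b; tag = H(8d b9 a2 34 6b) = 9aed
m4: inner = H(e7 d3 c8 87 f8 66) = a7 c0; tag = H(8d b9 a2 a7 c0) = ef60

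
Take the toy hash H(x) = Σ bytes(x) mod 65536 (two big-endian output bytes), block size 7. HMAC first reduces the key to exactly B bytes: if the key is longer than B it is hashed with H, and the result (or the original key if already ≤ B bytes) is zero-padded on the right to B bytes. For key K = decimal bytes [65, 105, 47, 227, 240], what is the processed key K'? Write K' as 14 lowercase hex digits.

41692fe3f00000

Key decimal bytes [65, 105, 47, 227, 240] = 41 69 2f e3 f0 is 5 bytes ≤ B = 7; zero-pad to 7 bytes: K' = 41 69 2f e3 f0 00 00.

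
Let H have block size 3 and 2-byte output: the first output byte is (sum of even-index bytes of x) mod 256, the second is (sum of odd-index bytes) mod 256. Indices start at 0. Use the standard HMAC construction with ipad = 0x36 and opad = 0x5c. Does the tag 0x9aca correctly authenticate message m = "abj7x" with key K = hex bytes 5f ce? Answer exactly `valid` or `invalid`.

valid

Key hex bytes 5f ce is 2 bytes ≤ B = 3; zero-pad to 3 bytes: K' = 5f ce 00.
K' ⊕ ipad = 69 f8 36; K' ⊕ opad = 03 92 5c.
Inner hash: even-index sum = 312 mod 256 = 56; odd-index sum = 571 mod 256 = 59 → 38 3b.
Outer hash (recomputed tag): even-index sum = 154 mod 256 = 154; odd-index sum = 202 mod 256 = 202 → 9a ca.
Recomputed tag = 9aca; claimed = 9aca → match.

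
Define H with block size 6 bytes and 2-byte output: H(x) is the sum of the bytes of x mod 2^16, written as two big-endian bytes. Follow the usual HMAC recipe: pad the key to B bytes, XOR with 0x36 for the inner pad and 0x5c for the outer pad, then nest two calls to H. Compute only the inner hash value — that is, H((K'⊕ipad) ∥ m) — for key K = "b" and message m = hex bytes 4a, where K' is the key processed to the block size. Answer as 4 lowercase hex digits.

01ac

Key "b" = 62 is 1 byte ≤ B = 6; zero-pad to 6 bytes: K' = 62 00 00 00 00 00.
K' ⊕ ipad = 54 36 36 36 36 36.
Inner input = 54 36 36 36 36 36 ∥ 4a.
Inner hash: sum = 84+54+54+54+54+54+74 = 428 → 01 ac.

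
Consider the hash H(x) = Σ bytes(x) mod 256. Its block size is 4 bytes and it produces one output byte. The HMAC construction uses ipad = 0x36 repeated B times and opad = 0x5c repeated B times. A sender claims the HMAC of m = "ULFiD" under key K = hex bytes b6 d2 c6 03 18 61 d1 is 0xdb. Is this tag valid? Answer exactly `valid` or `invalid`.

Key hex bytes b6 d2 c6 03 18 61 d1 is 7 bytes > B = 4, so hash it first: H(key) = 9b, then zero-pad to 4 bytes: K' = 9b 00 00 00.
K' ⊕ ipad = ad 36 36 36; K' ⊕ opad = c7 5c 5c 5c.
Inner hash: sum = 173+54+54+54+85+76+70+105+68 = 739; mod 256 = 227 → e3.
Outer hash (recomputed tag): sum = 199+92+92+92+227 = 702; mod 256 = 190 → be.
Recomputed tag = be; claimed = db → mismatch.

invalid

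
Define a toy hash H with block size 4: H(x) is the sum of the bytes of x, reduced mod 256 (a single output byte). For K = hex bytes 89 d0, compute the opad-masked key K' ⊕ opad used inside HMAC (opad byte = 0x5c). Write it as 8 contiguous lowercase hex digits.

Key hex bytes 89 d0 is 2 bytes ≤ B = 4; zero-pad to 4 bytes: K' = 89 d0 00 00.
XOR each byte with 0x5c: 89⊕5c=d5, d0⊕5c=8c, 00⊕5c=5c, 00⊕5c=5c.

d58c5c5c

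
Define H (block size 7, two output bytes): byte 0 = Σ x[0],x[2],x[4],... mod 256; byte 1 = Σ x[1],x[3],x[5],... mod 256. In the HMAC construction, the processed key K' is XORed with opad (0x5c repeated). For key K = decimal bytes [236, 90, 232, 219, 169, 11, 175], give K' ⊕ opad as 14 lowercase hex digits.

b006b487f557f3

Key decimal bytes [236, 90, 232, 219, 169, 11, 175] = ec 5a e8 db a9 0b af is exactly B = 7 bytes: K' = ec 5a e8 db a9 0b af.
XOR each byte with 0x5c: ec⊕5c=b0, 5a⊕5c=06, e8⊕5c=b4, db⊕5c=87, a9⊕5c=f5, 0b⊕5c=57, af⊕5c=f3.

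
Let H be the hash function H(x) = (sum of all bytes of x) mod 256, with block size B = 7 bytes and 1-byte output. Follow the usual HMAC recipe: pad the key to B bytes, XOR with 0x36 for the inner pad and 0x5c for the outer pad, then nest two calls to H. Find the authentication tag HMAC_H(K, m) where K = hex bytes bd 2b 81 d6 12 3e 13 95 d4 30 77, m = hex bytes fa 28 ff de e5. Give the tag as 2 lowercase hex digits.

Key hex bytes bd 2b 81 d6 12 3e 13 95 d4 30 77 is 11 bytes > B = 7, so hash it first: H(key) = b2, then zero-pad to 7 bytes: K' = b2 00 00 00 00 00 00.
K' ⊕ ipad = 84 36 36 36 36 36 36.  K' ⊕ opad = ee 5c 5c 5c 5c 5c 5c.
Inner input = (K'⊕ipad) ∥ m = 84 36 36 36 36 36 36 ∥ fa 28 ff de e5.
Inner hash: sum = 132+54+54+54+54+54+54+250+40+255+222+229 = 1452; mod 256 = 172 → ac.
Outer input = (K'⊕opad) ∥ inner = ee 5c 5c 5c 5c 5c 5c ∥ ac.
Outer hash (tag): sum = 238+92+92+92+92+92+92+172 = 962; mod 256 = 194 → c2.

c2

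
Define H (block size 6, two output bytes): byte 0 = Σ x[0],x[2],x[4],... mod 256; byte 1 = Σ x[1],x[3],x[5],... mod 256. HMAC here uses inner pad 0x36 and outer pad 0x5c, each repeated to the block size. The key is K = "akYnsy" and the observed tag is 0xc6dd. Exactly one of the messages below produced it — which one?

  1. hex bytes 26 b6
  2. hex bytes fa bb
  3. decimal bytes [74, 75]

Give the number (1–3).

3

Key "akYnsy" = 61 6b 59 6e 73 79 is exactly B = 6 bytes: K' = 61 6b 59 6e 73 79.
K' ⊕ ipad = 57 5d 6f 58 45 4f; K' ⊕ opad = 3d 37 05 32 2f 25.
m1: inner = H(57 5d 6f 58 45 4f 26 b6) = 31 ba; tag = H(3d 37 05 32 2f 25 31 ba) = a248
m2: inner = H(57 5d 6f 58 45 4f fa bb) = 05 bf; tag = H(3d 37 05 32 2f 25 05 bf) = 764d
m3: inner = H(57 5d 6f 58 45 4f 4a 4b) = 55 4f; tag = H(3d 37 05 32 2f 25 55 4f) = c6dd ← matches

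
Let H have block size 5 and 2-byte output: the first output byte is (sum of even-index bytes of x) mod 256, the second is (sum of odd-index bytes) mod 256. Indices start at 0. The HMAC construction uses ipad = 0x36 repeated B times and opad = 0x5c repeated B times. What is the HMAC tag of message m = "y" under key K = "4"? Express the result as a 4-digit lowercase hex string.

0526

Key "4" = 34 is 1 byte ≤ B = 5; zero-pad to 5 bytes: K' = 34 00 00 00 00.
K' ⊕ ipad = 02 36 36 36 36.  K' ⊕ opad = 68 5c 5c 5c 5c.
Inner input = (K'⊕ipad) ∥ m = 02 36 36 36 36 ∥ 79.
Inner hash: even-index sum = 110 mod 256 = 110; odd-index sum = 229 mod 256 = 229 → 6e e5.
Outer input = (K'⊕opad) ∥ inner = 68 5c 5c 5c 5c ∥ 6e e5.
Outer hash (tag): even-index sum = 517 mod 256 = 5; odd-index sum = 294 mod 256 = 38 → 05 26.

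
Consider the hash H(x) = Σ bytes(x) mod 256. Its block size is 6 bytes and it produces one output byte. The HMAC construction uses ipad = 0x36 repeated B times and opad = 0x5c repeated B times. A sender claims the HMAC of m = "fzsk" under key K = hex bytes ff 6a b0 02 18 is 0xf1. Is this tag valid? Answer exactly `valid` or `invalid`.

invalid

Key hex bytes ff 6a b0 02 18 is 5 bytes ≤ B = 6; zero-pad to 6 bytes: K' = ff 6a b0 02 18 00.
K' ⊕ ipad = c9 5c 86 34 2e 36; K' ⊕ opad = a3 36 ec 5e 44 5c.
Inner hash: sum = 201+92+134+52+46+54+102+122+115+107 = 1025; mod 256 = 1 → 01.
Outer hash (recomputed tag): sum = 163+54+236+94+68+92+1 = 708; mod 256 = 196 → c4.
Recomputed tag = c4; claimed = f1 → mismatch.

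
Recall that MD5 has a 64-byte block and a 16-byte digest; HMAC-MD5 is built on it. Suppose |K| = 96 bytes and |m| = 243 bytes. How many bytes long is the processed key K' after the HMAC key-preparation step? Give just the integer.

64

Key is 96 > 64 bytes, so it is hashed to 16 bytes then zero-padded to 64: |K'| = 64.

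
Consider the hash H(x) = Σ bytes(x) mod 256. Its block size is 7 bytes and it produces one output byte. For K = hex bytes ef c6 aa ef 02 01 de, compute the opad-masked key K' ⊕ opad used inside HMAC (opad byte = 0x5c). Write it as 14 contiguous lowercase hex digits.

b39af6b35e5d82

Key hex bytes ef c6 aa ef 02 01 de is exactly B = 7 bytes: K' = ef c6 aa ef 02 01 de.
XOR each byte with 0x5c: ef⊕5c=b3, c6⊕5c=9a, aa⊕5c=f6, ef⊕5c=b3, 02⊕5c=5e, 01⊕5c=5d, de⊕5c=82.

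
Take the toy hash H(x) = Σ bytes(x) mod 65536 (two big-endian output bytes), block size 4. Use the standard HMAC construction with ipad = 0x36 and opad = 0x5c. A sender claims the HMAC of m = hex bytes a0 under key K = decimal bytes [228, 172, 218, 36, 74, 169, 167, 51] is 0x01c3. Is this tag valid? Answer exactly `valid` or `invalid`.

Key decimal bytes [228, 172, 218, 36, 74, 169, 167, 51] = e4 ac da 24 4a a9 a7 33 is 8 bytes > B = 4, so hash it first: H(key) = 04 5b, then zero-pad to 4 bytes: K' = 04 5b 00 00.
K' ⊕ ipad = 32 6d 36 36; K' ⊕ opad = 58 07 5c 5c.
Inner hash: sum = 50+109+54+54+160 = 427 → 01 ab.
Outer hash (recomputed tag): sum = 88+7+92+92+1+171 = 451 → 01 c3.
Recomputed tag = 01c3; claimed = 01c3 → match.

valid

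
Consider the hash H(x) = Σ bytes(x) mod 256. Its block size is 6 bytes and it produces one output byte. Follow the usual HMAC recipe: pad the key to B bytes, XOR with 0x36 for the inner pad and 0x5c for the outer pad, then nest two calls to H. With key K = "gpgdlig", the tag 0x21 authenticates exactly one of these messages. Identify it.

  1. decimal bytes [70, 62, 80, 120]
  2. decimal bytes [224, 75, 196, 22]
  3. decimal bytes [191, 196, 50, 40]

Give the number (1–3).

3

Key "gpgdlig" = 67 70 67 64 6c 69 67 is 7 bytes > B = 6, so hash it first: H(key) = de, then zero-pad to 6 bytes: K' = de 00 00 00 00 00.
K' ⊕ ipad = e8 36 36 36 36 36; K' ⊕ opad = 82 5c 5c 5c 5c 5c.
m1: inner = H(e8 36 36 36 36 36 46 3e 50 78) = 42; tag = H(82 5c 5c 5c 5c 5c 42) = 90
m2: inner = H(e8 36 36 36 36 36 e0 4b c4 16) = fb; tag = H(82 5c 5c 5c 5c 5c fb) = 49
m3: inner = H(e8 36 36 36 36 36 bf c4 32 28) = d3; tag = H(82 5c 5c 5c 5c 5c d3) = 21 ← matches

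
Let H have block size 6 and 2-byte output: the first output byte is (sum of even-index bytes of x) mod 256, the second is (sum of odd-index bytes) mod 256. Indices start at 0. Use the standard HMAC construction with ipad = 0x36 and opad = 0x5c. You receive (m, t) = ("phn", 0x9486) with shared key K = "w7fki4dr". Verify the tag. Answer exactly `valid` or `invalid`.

invalid

Key "w7fki4dr" = 77 37 66 6b 69 34 64 72 is 8 bytes > B = 6, so hash it first: H(key) = aa 48, then zero-pad to 6 bytes: K' = aa 48 00 00 00 00.
K' ⊕ ipad = 9c 7e 36 36 36 36; K' ⊕ opad = f6 14 5c 5c 5c 5c.
Inner hash: even-index sum = 486 mod 256 = 230; odd-index sum = 338 mod 256 = 82 → e6 52.
Outer hash (recomputed tag): even-index sum = 660 mod 256 = 148; odd-index sum = 286 mod 256 = 30 → 94 1e.
Recomputed tag = 941e; claimed = 9486 → mismatch.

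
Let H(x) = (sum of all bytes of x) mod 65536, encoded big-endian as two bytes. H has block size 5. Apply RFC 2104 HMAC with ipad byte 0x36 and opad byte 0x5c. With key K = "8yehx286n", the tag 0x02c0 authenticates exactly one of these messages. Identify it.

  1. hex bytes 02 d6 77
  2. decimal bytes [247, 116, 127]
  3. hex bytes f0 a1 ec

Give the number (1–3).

Key "8yehx286n" = 38 79 65 68 78 32 38 36 6e is 9 bytes > B = 5, so hash it first: H(key) = 03 04, then zero-pad to 5 bytes: K' = 03 04 00 00 00.
K' ⊕ ipad = 35 32 36 36 36; K' ⊕ opad = 5f 58 5c 5c 5c.
m1: inner = H(35 32 36 36 36 02 d6 77) = 02 58; tag = H(5f 58 5c 5c 5c 02 58) = 0225
m2: inner = H(35 32 36 36 36 f7 74 7f) = 02 f3; tag = H(5f 58 5c 5c 5c 02 f3) = 02c0 ← matches
m3: inner = H(35 32 36 36 36 f0 a1 ec) = 03 86; tag = H(5f 58 5c 5c 5c 03 86) = 0254

2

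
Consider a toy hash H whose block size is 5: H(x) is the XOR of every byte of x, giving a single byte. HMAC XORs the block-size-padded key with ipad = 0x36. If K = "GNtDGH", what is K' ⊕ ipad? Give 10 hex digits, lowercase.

Key "GNtDGH" = 47 4e 74 44 47 48 is 6 bytes > B = 5, so hash it first: H(key) = 36, then zero-pad to 5 bytes: K' = 36 00 00 00 00.
XOR each byte with 0x36: 36⊕36=00, 00⊕36=36, 00⊕36=36, 00⊕36=36, 00⊕36=36.

0036363636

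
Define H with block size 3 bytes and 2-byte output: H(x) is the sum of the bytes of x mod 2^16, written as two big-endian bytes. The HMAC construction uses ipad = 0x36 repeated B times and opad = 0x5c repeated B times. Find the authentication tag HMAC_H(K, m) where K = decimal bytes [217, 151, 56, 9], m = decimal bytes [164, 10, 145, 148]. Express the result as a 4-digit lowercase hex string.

Key decimal bytes [217, 151, 56, 9] = d9 97 38 09 is 4 bytes > B = 3, so hash it first: H(key) = 01 b1, then zero-pad to 3 bytes: K' = 01 b1 00.
K' ⊕ ipad = 37 87 36.  K' ⊕ opad = 5d ed 5c.
Inner input = (K'⊕ipad) ∥ m = 37 87 36 ∥ a4 0a 91 94.
Inner hash: sum = 55+135+54+164+10+145+148 = 711 → 02 c7.
Outer input = (K'⊕opad) ∥ inner = 5d ed 5c ∥ 02 c7.
Outer hash (tag): sum = 93+237+92+2+199 = 623 → 02 6f.

026f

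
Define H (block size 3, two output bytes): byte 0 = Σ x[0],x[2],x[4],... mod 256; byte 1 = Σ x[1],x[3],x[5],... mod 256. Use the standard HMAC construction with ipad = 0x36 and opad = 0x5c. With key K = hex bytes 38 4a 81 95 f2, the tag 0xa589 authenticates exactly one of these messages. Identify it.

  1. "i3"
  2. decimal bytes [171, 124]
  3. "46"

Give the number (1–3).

1

Key hex bytes 38 4a 81 95 f2 is 5 bytes > B = 3, so hash it first: H(key) = ab df, then zero-pad to 3 bytes: K' = ab df 00.
K' ⊕ ipad = 9d e9 36; K' ⊕ opad = f7 83 5c.
m1: inner = H(9d e9 36 69 33) = 06 52; tag = H(f7 83 5c 06 52) = a589 ← matches
m2: inner = H(9d e9 36 ab 7c) = 4f 94; tag = H(f7 83 5c 4f 94) = e7d2
m3: inner = H(9d e9 36 34 36) = 09 1d; tag = H(f7 83 5c 09 1d) = 708c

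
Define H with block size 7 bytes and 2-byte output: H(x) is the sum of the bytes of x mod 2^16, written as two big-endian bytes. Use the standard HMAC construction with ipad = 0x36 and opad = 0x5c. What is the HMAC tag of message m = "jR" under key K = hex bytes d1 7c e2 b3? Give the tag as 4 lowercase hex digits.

Key hex bytes d1 7c e2 b3 is 4 bytes ≤ B = 7; zero-pad to 7 bytes: K' = d1 7c e2 b3 00 00 00.
K' ⊕ ipad = e7 4a d4 85 36 36 36.  K' ⊕ opad = 8d 20 be ef 5c 5c 5c.
Inner input = (K'⊕ipad) ∥ m = e7 4a d4 85 36 36 36 ∥ 6a 52.
Inner hash: sum = 231+74+212+133+54+54+54+106+82 = 1000 → 03 e8.
Outer input = (K'⊕opad) ∥ inner = 8d 20 be ef 5c 5c 5c ∥ 03 e8.
Outer hash (tag): sum = 141+32+190+239+92+92+92+3+232 = 1113 → 04 59.

0459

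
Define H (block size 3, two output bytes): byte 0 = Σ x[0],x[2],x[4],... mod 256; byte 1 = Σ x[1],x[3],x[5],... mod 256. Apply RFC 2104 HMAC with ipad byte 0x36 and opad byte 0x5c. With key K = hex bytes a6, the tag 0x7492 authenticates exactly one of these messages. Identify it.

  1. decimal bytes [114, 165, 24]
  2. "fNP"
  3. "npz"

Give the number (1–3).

3

Key hex bytes a6 is 1 byte ≤ B = 3; zero-pad to 3 bytes: K' = a6 00 00.
K' ⊕ ipad = 90 36 36; K' ⊕ opad = fa 5c 5c.
m1: inner = H(90 36 36 72 a5 18) = 6b c0; tag = H(fa 5c 5c 6b c0) = 16c7
m2: inner = H(90 36 36 66 4e 50) = 14 ec; tag = H(fa 5c 5c 14 ec) = 4270
m3: inner = H(90 36 36 6e 70 7a) = 36 1e; tag = H(fa 5c 5c 36 1e) = 7492 ← matches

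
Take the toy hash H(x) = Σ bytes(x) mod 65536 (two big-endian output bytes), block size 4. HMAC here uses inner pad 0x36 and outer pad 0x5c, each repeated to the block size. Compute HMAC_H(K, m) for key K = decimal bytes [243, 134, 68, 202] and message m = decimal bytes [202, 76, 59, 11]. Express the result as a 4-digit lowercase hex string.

Key decimal bytes [243, 134, 68, 202] = f3 86 44 ca is exactly B = 4 bytes: K' = f3 86 44 ca.
K' ⊕ ipad = c5 b0 72 fc.  K' ⊕ opad = af da 18 96.
Inner input = (K'⊕ipad) ∥ m = c5 b0 72 fc ∥ ca 4c 3b 0b.
Inner hash: sum = 197+176+114+252+202+76+59+11 = 1087 → 04 3f.
Outer input = (K'⊕opad) ∥ inner = af da 18 96 ∥ 04 3f.
Outer hash (tag): sum = 175+218+24+150+4+63 = 634 → 02 7a.

027a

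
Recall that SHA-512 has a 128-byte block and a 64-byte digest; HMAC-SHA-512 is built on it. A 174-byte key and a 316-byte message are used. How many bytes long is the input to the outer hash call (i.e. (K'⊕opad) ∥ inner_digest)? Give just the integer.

Key is 174 > 128 bytes, so it is hashed to 64 bytes then zero-padded to 128: |K'| = 128.
Outer input = (K'⊕opad) ∥ H(inner) → 128 + 64 = 192 bytes.

192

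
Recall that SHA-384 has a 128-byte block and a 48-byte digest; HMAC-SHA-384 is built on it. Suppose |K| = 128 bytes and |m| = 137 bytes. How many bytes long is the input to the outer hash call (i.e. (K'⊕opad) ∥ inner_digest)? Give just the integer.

176

Key is 128 ≤ 128 bytes, zero-padded: |K'| = 128.
Outer input = (K'⊕opad) ∥ H(inner) → 128 + 48 = 176 bytes.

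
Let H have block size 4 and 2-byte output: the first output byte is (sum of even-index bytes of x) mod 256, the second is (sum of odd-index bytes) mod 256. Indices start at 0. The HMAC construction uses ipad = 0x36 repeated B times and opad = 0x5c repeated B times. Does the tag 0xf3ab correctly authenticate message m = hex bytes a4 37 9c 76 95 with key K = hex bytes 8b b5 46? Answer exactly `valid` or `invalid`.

valid

Key hex bytes 8b b5 46 is 3 bytes ≤ B = 4; zero-pad to 4 bytes: K' = 8b b5 46 00.
K' ⊕ ipad = bd 83 70 36; K' ⊕ opad = d7 e9 1a 5c.
Inner hash: even-index sum = 770 mod 256 = 2; odd-index sum = 358 mod 256 = 102 → 02 66.
Outer hash (recomputed tag): even-index sum = 243 mod 256 = 243; odd-index sum = 427 mod 256 = 171 → f3 ab.
Recomputed tag = f3ab; claimed = f3ab → match.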